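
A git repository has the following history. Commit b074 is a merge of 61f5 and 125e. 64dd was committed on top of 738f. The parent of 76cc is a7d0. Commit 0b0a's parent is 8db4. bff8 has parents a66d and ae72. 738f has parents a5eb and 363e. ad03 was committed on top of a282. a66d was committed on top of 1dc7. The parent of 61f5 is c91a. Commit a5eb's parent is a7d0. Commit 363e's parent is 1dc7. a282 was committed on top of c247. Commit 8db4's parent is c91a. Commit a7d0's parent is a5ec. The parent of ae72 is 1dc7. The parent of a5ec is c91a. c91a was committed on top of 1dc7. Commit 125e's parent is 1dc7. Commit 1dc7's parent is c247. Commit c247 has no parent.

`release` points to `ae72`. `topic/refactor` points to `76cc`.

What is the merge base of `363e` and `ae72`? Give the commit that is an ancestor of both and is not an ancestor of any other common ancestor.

1dc7

Ancestors of 363e: {1dc7, 363e, c247}.
Ancestors of ae72: {1dc7, ae72, c247}.
Common ancestors: {1dc7, c247}.
Among these, 1dc7 is not an ancestor of any other common ancestor — it is the merge base.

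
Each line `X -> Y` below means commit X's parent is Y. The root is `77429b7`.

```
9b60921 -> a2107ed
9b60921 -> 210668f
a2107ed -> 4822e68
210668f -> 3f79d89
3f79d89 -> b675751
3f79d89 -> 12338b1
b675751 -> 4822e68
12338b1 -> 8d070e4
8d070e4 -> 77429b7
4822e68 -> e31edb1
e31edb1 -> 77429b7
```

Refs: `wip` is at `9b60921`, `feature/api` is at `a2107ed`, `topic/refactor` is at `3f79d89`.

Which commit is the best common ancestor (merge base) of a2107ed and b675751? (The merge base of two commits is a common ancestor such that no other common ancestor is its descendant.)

Ancestors of a2107ed: {4822e68, 77429b7, a2107ed, e31edb1}.
Ancestors of b675751: {4822e68, 77429b7, b675751, e31edb1}.
Common ancestors: {4822e68, 77429b7, e31edb1}.
Among these, 4822e68 is not an ancestor of any other common ancestor — it is the merge base.

4822e68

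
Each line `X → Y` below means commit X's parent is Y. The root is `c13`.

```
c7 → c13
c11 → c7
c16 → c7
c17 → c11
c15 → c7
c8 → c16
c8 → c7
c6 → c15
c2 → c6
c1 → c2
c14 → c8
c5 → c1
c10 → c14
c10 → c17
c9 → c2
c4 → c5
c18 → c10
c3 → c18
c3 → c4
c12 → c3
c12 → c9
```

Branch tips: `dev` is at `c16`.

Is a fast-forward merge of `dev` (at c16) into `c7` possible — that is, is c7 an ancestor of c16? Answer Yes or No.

Yes

A fast-forward from c7 to c16 is possible iff c7 is an ancestor of c16.
Ancestors of c16: {c13, c16, c7}.
c7 is among them, so fast-forward is possible.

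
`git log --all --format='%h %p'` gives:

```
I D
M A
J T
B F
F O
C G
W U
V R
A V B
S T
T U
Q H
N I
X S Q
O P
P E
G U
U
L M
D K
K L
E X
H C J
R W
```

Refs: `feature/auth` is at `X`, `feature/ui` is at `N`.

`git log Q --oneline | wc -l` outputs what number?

Walking parent pointers from Q: reachable set = {C, G, H, J, Q, T, U}.
That is 7 commits.

7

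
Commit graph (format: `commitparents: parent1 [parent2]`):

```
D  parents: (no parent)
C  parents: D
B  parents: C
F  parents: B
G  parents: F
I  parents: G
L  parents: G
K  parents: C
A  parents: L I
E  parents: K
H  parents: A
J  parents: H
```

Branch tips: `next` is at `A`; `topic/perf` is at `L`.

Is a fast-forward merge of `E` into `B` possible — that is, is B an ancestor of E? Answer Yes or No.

No

A fast-forward from B to E is possible iff B is an ancestor of E.
Ancestors of E: {C, D, E, K}.
B is not among them, so fast-forward is not possible.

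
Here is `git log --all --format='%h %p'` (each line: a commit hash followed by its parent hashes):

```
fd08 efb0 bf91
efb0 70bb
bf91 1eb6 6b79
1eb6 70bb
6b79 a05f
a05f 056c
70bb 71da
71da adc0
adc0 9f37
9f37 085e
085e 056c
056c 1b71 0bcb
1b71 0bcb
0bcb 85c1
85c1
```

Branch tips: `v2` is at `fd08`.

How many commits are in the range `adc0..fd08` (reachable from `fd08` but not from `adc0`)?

Reachable from fd08: {056c, 085e, 0bcb, 1b71, 1eb6, 6b79, 70bb, 71da, 85c1, 9f37, a05f, adc0, bf91, efb0, fd08}.
Reachable from adc0: {056c, 085e, 0bcb, 1b71, 85c1, 9f37, adc0}.
In fd08's history but not adc0's: {1eb6, 6b79, 70bb, 71da, a05f, bf91, efb0, fd08} — 8 commits.

8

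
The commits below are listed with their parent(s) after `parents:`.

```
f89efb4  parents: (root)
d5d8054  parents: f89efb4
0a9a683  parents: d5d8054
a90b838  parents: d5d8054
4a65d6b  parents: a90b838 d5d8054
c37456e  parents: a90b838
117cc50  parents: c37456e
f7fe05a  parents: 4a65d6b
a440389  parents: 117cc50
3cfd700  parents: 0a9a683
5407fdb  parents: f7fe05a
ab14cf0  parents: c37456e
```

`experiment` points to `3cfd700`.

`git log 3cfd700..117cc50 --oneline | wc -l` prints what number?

Reachable from 117cc50: {117cc50, a90b838, c37456e, d5d8054, f89efb4}.
Reachable from 3cfd700: {0a9a683, 3cfd700, d5d8054, f89efb4}.
In 117cc50's history but not 3cfd700's: {117cc50, a90b838, c37456e} — 3 commits.

3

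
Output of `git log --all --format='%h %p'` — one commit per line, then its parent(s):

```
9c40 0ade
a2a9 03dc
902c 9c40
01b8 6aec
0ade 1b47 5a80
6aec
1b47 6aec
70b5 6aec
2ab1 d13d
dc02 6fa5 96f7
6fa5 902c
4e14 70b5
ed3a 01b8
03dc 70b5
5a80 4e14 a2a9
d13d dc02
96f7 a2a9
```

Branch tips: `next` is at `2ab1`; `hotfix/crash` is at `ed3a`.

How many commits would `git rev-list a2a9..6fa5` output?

7

Reachable from 6fa5: {03dc, 0ade, 1b47, 4e14, 5a80, 6aec, 6fa5, 70b5, 902c, 9c40, a2a9}.
Reachable from a2a9: {03dc, 6aec, 70b5, a2a9}.
In 6fa5's history but not a2a9's: {0ade, 1b47, 4e14, 5a80, 6fa5, 902c, 9c40} — 7 commits.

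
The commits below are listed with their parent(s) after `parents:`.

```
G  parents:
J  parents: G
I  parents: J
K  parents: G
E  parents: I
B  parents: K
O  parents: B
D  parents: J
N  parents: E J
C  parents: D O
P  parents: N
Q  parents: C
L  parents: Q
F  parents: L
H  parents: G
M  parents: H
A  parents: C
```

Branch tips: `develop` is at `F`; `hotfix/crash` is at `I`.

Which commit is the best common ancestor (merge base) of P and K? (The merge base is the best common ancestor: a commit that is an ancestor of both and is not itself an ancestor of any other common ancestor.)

Ancestors of P: {E, G, I, J, N, P}.
Ancestors of K: {G, K}.
Common ancestors: {G}.
The only common ancestor is G, so it is the merge base.

G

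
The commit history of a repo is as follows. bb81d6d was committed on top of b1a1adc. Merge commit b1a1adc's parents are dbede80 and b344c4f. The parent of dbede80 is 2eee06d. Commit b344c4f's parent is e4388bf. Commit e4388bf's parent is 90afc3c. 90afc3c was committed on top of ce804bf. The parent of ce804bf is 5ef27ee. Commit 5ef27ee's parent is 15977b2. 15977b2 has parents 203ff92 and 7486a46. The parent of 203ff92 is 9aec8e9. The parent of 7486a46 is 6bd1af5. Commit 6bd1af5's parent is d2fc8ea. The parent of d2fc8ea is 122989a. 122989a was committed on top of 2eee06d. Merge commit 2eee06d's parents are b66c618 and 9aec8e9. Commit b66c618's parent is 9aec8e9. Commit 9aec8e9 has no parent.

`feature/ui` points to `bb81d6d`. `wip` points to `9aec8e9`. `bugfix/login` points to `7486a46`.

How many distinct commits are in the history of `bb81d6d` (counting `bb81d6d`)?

Walking parent pointers from bb81d6d: reachable set = {122989a, 15977b2, 203ff92, 2eee06d, 5ef27ee, 6bd1af5, 7486a46, 90afc3c, 9aec8e9, b1a1adc, b344c4f, b66c618, bb81d6d, ce804bf, d2fc8ea, dbede80, e4388bf}.
That is 17 commits.

17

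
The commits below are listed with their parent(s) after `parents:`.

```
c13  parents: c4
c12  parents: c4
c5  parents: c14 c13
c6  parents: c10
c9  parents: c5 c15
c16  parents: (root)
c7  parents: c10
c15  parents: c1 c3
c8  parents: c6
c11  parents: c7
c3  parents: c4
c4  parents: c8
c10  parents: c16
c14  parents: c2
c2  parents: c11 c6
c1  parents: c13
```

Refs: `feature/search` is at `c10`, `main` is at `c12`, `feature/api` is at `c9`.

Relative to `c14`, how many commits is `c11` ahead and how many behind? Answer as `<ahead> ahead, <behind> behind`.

Reachable from c11: {c10, c11, c16, c7}.
Reachable from c14: {c10, c11, c14, c16, c2, c6, c7}.
Only in c11's history (ahead): {} — 0.
Only in c14's history (behind): {c14, c2, c6} — 3.

0 ahead, 3 behind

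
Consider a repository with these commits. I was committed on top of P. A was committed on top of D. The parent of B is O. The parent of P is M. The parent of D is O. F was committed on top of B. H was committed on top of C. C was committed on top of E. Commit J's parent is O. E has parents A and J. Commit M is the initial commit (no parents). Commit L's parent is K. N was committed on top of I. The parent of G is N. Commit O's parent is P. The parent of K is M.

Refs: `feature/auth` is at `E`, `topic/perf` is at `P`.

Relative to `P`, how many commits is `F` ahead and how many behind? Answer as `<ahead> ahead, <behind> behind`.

3 ahead, 0 behind

Reachable from F: {B, F, M, O, P}.
Reachable from P: {M, P}.
Only in F's history (ahead): {B, F, O} — 3.
Only in P's history (behind): {} — 0.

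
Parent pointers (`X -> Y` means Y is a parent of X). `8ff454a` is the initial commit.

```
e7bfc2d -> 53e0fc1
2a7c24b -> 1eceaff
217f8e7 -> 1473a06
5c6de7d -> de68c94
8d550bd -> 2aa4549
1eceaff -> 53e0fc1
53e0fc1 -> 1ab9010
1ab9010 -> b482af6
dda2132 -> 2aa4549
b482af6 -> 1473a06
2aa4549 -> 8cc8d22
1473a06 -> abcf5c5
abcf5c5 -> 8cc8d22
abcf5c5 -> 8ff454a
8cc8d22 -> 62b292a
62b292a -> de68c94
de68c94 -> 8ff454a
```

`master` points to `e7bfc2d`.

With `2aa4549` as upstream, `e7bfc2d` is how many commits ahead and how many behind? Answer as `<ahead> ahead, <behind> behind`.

Reachable from e7bfc2d: {1473a06, 1ab9010, 53e0fc1, 62b292a, 8cc8d22, 8ff454a, abcf5c5, b482af6, de68c94, e7bfc2d}.
Reachable from 2aa4549: {2aa4549, 62b292a, 8cc8d22, 8ff454a, de68c94}.
Only in e7bfc2d's history (ahead): {1473a06, 1ab9010, 53e0fc1, abcf5c5, b482af6, e7bfc2d} — 6.
Only in 2aa4549's history (behind): {2aa4549} — 1.

6 ahead, 1 behind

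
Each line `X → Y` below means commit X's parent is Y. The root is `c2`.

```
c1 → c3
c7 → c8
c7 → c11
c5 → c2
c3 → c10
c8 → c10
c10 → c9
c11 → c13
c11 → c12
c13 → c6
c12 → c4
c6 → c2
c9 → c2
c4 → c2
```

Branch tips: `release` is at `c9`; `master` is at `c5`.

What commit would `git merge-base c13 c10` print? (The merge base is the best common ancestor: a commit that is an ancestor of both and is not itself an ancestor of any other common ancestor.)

c2

Ancestors of c13: {c13, c2, c6}.
Ancestors of c10: {c10, c2, c9}.
Common ancestors: {c2}.
The only common ancestor is c2, so it is the merge base.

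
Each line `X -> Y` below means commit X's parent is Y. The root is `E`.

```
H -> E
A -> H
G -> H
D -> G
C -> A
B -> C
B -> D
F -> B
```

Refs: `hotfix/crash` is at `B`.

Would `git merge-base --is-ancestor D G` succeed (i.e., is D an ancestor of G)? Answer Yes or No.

No

Ancestors of G: {E, G, H}.
D is not in that set, so it is not an ancestor of G.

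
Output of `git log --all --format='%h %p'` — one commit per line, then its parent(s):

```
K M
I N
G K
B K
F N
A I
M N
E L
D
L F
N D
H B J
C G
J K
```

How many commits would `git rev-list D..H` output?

6

Reachable from H: {B, D, H, J, K, M, N}.
Reachable from D: {D}.
In H's history but not D's: {B, H, J, K, M, N} — 6 commits.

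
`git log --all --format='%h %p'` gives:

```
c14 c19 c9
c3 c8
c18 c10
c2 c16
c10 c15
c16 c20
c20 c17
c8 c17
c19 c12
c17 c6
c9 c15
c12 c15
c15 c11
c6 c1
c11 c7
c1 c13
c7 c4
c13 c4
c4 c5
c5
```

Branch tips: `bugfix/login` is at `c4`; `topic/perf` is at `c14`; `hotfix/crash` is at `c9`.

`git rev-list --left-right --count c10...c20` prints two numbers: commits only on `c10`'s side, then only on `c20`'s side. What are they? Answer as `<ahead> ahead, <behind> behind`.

Reachable from c10: {c10, c11, c15, c4, c5, c7}.
Reachable from c20: {c1, c13, c17, c20, c4, c5, c6}.
Only in c10's history (ahead): {c10, c11, c15, c7} — 4.
Only in c20's history (behind): {c1, c13, c17, c20, c6} — 5.

4 ahead, 5 behind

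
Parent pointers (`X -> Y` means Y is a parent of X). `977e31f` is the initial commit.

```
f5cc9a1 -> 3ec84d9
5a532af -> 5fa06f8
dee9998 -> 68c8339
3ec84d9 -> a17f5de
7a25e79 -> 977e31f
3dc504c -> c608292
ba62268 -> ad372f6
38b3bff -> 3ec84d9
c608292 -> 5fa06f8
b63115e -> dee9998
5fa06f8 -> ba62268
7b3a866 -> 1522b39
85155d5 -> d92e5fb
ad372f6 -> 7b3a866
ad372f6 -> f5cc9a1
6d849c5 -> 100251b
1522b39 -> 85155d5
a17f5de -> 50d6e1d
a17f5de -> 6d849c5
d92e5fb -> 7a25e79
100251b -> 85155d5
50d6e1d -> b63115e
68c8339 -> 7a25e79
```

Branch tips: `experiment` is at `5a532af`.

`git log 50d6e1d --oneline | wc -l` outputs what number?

Walking parent pointers from 50d6e1d: reachable set = {50d6e1d, 68c8339, 7a25e79, 977e31f, b63115e, dee9998}.
That is 6 commits.

6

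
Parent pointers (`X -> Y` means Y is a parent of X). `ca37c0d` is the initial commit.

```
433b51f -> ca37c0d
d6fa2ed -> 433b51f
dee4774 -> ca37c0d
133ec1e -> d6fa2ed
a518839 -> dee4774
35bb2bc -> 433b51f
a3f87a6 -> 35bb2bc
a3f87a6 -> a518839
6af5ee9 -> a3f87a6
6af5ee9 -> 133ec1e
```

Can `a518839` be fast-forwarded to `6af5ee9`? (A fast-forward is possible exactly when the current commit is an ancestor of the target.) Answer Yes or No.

Yes

A fast-forward from a518839 to 6af5ee9 is possible iff a518839 is an ancestor of 6af5ee9.
Ancestors of 6af5ee9: {133ec1e, 35bb2bc, 433b51f, 6af5ee9, a3f87a6, a518839, ca37c0d, d6fa2ed, dee4774}.
a518839 is among them, so fast-forward is possible.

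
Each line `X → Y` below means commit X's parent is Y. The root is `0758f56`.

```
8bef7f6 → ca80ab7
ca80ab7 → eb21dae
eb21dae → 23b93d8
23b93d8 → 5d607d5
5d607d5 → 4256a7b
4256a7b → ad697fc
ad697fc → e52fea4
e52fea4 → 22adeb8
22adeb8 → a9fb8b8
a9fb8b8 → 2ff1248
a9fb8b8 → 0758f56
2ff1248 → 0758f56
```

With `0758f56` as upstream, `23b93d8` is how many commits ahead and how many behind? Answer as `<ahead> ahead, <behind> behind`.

8 ahead, 0 behind

Reachable from 23b93d8: {0758f56, 22adeb8, 23b93d8, 2ff1248, 4256a7b, 5d607d5, a9fb8b8, ad697fc, e52fea4}.
Reachable from 0758f56: {0758f56}.
Only in 23b93d8's history (ahead): {22adeb8, 23b93d8, 2ff1248, 4256a7b, 5d607d5, a9fb8b8, ad697fc, e52fea4} — 8.
Only in 0758f56's history (behind): {} — 0.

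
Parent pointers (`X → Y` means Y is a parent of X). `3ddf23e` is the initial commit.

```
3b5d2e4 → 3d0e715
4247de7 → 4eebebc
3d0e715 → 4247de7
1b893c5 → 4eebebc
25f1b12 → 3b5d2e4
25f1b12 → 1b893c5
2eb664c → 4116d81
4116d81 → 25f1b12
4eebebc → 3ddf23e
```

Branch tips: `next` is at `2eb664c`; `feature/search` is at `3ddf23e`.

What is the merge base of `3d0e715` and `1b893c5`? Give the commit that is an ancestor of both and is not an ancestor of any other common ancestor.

4eebebc

Ancestors of 3d0e715: {3d0e715, 3ddf23e, 4247de7, 4eebebc}.
Ancestors of 1b893c5: {1b893c5, 3ddf23e, 4eebebc}.
Common ancestors: {3ddf23e, 4eebebc}.
Among these, 4eebebc is not an ancestor of any other common ancestor — it is the merge base.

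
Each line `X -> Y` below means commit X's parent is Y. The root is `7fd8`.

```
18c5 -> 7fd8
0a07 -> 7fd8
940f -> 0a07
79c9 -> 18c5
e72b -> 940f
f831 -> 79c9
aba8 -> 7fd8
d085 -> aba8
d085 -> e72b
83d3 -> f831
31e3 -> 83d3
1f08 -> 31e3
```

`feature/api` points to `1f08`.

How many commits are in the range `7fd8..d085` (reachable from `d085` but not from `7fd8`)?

5

Reachable from d085: {0a07, 7fd8, 940f, aba8, d085, e72b}.
Reachable from 7fd8: {7fd8}.
In d085's history but not 7fd8's: {0a07, 940f, aba8, d085, e72b} — 5 commits.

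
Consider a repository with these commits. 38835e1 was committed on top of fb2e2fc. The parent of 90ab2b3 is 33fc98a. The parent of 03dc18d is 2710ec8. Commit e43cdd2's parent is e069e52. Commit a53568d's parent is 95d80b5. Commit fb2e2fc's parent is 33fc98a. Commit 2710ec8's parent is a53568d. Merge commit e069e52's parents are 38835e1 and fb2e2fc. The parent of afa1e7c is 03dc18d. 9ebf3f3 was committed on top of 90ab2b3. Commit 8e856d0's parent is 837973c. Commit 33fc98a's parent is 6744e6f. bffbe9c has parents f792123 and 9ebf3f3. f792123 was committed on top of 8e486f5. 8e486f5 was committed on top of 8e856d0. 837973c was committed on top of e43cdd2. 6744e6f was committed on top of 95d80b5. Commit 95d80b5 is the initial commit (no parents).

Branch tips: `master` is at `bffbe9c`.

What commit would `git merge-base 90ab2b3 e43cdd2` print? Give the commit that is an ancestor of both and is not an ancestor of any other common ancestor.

Ancestors of 90ab2b3: {33fc98a, 6744e6f, 90ab2b3, 95d80b5}.
Ancestors of e43cdd2: {33fc98a, 38835e1, 6744e6f, 95d80b5, e069e52, e43cdd2, fb2e2fc}.
Common ancestors: {33fc98a, 6744e6f, 95d80b5}.
Among these, 33fc98a is not an ancestor of any other common ancestor — it is the merge base.

33fc98a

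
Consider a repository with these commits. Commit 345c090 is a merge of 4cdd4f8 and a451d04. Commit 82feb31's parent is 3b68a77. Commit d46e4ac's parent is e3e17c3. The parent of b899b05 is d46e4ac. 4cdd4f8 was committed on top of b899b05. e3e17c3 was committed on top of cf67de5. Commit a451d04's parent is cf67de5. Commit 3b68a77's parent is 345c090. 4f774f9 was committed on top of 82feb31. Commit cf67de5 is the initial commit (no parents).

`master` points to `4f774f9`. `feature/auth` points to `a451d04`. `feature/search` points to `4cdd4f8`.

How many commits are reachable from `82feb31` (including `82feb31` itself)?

9

Walking parent pointers from 82feb31: reachable set = {345c090, 3b68a77, 4cdd4f8, 82feb31, a451d04, b899b05, cf67de5, d46e4ac, e3e17c3}.
That is 9 commits.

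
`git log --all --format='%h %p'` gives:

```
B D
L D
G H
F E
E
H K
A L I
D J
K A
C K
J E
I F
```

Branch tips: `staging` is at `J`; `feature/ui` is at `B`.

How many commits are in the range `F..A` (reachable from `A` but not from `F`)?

5

Reachable from A: {A, D, E, F, I, J, L}.
Reachable from F: {E, F}.
In A's history but not F's: {A, D, I, J, L} — 5 commits.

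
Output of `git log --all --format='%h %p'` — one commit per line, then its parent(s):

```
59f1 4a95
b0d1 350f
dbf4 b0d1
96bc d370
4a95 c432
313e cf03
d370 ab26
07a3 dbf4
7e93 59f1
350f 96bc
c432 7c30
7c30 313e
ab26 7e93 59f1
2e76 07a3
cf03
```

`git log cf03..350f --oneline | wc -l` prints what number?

Reachable from 350f: {313e, 350f, 4a95, 59f1, 7c30, 7e93, 96bc, ab26, c432, cf03, d370}.
Reachable from cf03: {cf03}.
In 350f's history but not cf03's: {313e, 350f, 4a95, 59f1, 7c30, 7e93, 96bc, ab26, c432, d370} — 10 commits.

10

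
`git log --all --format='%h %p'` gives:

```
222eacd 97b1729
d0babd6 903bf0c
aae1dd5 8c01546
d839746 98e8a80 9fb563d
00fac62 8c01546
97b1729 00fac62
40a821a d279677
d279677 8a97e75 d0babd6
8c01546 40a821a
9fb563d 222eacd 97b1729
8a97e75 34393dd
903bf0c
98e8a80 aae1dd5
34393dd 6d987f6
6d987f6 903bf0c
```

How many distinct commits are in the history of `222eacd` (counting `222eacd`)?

Walking parent pointers from 222eacd: reachable set = {00fac62, 222eacd, 34393dd, 40a821a, 6d987f6, 8a97e75, 8c01546, 903bf0c, 97b1729, d0babd6, d279677}.
That is 11 commits.

11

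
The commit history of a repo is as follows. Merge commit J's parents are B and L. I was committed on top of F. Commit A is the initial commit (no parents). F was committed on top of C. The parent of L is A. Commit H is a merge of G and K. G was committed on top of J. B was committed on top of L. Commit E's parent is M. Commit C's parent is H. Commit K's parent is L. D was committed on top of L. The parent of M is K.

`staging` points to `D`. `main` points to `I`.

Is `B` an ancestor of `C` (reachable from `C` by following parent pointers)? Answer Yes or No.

Ancestors of C (commits reachable by following parents): {A, B, C, G, H, J, K, L}.
B is in that set, so it is an ancestor of C.

Yes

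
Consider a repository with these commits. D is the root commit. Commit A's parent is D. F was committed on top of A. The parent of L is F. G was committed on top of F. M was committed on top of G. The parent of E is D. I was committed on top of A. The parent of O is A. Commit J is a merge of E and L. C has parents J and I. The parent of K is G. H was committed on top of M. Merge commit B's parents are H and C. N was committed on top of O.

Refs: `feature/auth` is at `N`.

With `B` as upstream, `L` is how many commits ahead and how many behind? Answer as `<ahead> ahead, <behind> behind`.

Reachable from L: {A, D, F, L}.
Reachable from B: {A, B, C, D, E, F, G, H, I, J, L, M}.
Only in L's history (ahead): {} — 0.
Only in B's history (behind): {B, C, E, G, H, I, J, M} — 8.

0 ahead, 8 behind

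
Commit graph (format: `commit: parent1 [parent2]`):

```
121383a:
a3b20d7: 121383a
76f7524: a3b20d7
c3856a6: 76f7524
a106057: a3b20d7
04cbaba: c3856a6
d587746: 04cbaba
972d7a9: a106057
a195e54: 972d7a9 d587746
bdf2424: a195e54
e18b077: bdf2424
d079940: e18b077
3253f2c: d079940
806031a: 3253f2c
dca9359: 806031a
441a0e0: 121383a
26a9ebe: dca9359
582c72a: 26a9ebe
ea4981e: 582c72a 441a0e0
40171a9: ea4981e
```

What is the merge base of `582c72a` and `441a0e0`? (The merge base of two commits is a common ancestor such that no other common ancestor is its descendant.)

121383a

Ancestors of 582c72a: {04cbaba, 121383a, 26a9ebe, 3253f2c, 582c72a, 76f7524, 806031a, 972d7a9, a106057, a195e54, a3b20d7, bdf2424, c3856a6, d079940, d587746, dca9359, e18b077}.
Ancestors of 441a0e0: {121383a, 441a0e0}.
Common ancestors: {121383a}.
The only common ancestor is 121383a, so it is the merge base.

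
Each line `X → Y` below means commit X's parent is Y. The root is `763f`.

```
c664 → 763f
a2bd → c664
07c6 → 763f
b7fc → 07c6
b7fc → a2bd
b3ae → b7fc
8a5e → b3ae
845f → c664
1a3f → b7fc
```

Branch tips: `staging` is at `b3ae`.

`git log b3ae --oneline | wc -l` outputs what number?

Walking parent pointers from b3ae: reachable set = {07c6, 763f, a2bd, b3ae, b7fc, c664}.
That is 6 commits.

6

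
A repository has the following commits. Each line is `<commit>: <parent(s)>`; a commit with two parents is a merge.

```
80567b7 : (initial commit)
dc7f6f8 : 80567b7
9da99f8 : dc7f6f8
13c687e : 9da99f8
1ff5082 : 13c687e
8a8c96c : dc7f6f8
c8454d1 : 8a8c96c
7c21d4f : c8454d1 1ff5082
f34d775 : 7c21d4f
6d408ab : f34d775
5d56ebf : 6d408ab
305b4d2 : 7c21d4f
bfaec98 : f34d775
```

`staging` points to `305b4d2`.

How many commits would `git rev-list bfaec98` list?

10

Walking parent pointers from bfaec98: reachable set = {13c687e, 1ff5082, 7c21d4f, 80567b7, 8a8c96c, 9da99f8, bfaec98, c8454d1, dc7f6f8, f34d775}.
That is 10 commits.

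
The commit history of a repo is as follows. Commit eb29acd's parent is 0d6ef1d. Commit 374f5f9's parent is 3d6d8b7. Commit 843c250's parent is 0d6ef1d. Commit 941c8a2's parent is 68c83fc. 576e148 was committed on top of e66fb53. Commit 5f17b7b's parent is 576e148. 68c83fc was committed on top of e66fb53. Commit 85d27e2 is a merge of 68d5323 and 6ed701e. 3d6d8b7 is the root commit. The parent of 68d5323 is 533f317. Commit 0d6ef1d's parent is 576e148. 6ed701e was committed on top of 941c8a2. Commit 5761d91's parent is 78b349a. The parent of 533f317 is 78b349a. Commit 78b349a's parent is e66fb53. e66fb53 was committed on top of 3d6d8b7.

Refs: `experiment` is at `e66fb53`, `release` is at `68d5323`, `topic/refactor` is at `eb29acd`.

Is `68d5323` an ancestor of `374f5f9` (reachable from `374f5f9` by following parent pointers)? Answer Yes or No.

Ancestors of 374f5f9: {374f5f9, 3d6d8b7}.
68d5323 is not in that set, so it is not an ancestor of 374f5f9.

No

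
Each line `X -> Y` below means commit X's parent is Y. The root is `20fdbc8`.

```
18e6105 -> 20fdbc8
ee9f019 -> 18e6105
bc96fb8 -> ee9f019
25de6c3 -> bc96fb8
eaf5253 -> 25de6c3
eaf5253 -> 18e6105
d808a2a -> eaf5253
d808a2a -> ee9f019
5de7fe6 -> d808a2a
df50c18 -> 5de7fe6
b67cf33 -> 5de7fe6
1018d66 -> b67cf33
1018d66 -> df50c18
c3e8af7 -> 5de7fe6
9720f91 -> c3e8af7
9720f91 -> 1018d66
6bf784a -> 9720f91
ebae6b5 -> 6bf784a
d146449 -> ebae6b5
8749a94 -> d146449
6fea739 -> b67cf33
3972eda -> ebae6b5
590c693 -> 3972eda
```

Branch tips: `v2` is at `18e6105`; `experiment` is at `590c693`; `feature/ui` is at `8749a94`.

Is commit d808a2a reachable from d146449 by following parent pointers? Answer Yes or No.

Yes

Ancestors of d146449 (commits reachable by following parents): {1018d66, 18e6105, 20fdbc8, 25de6c3, 5de7fe6, 6bf784a, 9720f91, b67cf33, bc96fb8, c3e8af7, d146449, d808a2a, df50c18, eaf5253, ebae6b5, ee9f019}.
d808a2a is in that set, so it is an ancestor of d146449.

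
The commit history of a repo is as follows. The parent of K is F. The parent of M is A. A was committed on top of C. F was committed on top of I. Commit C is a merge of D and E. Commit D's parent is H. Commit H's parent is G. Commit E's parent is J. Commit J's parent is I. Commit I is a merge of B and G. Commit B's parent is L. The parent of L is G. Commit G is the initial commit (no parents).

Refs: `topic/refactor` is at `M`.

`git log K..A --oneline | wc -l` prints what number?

6

Reachable from A: {A, B, C, D, E, G, H, I, J, L}.
Reachable from K: {B, F, G, I, K, L}.
In A's history but not K's: {A, C, D, E, H, J} — 6 commits.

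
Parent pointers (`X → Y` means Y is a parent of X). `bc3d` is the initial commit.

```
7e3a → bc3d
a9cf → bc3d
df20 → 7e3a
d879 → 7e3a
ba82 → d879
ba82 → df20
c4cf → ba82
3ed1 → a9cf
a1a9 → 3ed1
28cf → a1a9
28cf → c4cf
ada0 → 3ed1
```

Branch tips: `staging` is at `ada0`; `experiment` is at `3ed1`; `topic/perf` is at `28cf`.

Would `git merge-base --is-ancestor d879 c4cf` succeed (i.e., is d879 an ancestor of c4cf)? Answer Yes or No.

Ancestors of c4cf (commits reachable by following parents): {7e3a, ba82, bc3d, c4cf, d879, df20}.
d879 is in that set, so it is an ancestor of c4cf.

Yes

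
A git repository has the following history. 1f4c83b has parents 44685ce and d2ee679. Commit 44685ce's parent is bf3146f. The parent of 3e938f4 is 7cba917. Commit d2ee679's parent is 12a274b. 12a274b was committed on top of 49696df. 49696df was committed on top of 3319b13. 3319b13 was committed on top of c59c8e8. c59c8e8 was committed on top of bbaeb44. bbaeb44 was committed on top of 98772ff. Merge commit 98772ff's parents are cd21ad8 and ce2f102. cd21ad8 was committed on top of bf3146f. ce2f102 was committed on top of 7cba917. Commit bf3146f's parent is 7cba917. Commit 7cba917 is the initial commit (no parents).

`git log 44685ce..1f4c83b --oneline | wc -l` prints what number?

10

Reachable from 1f4c83b: {12a274b, 1f4c83b, 3319b13, 44685ce, 49696df, 7cba917, 98772ff, bbaeb44, bf3146f, c59c8e8, cd21ad8, ce2f102, d2ee679}.
Reachable from 44685ce: {44685ce, 7cba917, bf3146f}.
In 1f4c83b's history but not 44685ce's: {12a274b, 1f4c83b, 3319b13, 49696df, 98772ff, bbaeb44, c59c8e8, cd21ad8, ce2f102, d2ee679} — 10 commits.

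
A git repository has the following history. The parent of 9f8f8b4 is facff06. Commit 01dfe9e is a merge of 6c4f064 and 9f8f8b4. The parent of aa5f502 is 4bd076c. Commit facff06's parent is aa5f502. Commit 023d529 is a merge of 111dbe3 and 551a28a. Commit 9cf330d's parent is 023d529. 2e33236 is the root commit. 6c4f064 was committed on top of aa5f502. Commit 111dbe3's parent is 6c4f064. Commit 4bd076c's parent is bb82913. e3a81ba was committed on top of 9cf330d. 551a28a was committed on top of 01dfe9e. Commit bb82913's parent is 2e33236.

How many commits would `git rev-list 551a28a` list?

9

Walking parent pointers from 551a28a: reachable set = {01dfe9e, 2e33236, 4bd076c, 551a28a, 6c4f064, 9f8f8b4, aa5f502, bb82913, facff06}.
That is 9 commits.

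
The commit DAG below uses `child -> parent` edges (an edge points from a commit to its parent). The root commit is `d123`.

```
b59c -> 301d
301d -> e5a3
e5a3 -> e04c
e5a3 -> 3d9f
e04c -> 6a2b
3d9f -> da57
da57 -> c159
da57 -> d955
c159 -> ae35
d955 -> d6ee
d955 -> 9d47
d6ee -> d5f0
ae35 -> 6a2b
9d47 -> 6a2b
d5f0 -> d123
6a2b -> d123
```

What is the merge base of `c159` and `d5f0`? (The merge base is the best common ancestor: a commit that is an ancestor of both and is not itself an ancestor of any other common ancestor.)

d123

Ancestors of c159: {6a2b, ae35, c159, d123}.
Ancestors of d5f0: {d123, d5f0}.
Common ancestors: {d123}.
The only common ancestor is d123, so it is the merge base.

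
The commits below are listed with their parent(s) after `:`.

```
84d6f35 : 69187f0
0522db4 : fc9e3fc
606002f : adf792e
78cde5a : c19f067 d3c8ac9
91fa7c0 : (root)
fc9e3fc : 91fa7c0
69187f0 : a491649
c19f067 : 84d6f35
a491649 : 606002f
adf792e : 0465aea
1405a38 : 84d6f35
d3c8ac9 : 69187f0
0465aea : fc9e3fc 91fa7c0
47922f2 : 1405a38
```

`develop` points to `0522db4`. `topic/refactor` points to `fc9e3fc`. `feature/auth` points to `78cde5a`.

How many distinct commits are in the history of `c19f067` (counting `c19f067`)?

Walking parent pointers from c19f067: reachable set = {0465aea, 606002f, 69187f0, 84d6f35, 91fa7c0, a491649, adf792e, c19f067, fc9e3fc}.
That is 9 commits.

9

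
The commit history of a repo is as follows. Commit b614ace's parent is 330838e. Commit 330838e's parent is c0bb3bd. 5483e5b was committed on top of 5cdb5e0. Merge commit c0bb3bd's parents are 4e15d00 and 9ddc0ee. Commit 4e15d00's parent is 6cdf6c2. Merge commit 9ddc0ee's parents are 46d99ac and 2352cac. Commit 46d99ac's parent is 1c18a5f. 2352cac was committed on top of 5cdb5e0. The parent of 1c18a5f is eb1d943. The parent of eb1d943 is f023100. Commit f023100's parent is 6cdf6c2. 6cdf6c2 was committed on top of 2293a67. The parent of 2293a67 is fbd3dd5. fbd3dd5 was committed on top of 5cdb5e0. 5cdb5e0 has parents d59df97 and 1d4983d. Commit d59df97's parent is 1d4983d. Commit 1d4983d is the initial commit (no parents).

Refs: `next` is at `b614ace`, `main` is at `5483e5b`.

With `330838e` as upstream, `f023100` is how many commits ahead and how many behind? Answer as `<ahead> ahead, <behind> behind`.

Reachable from f023100: {1d4983d, 2293a67, 5cdb5e0, 6cdf6c2, d59df97, f023100, fbd3dd5}.
Reachable from 330838e: {1c18a5f, 1d4983d, 2293a67, 2352cac, 330838e, 46d99ac, 4e15d00, 5cdb5e0, 6cdf6c2, 9ddc0ee, c0bb3bd, d59df97, eb1d943, f023100, fbd3dd5}.
Only in f023100's history (ahead): {} — 0.
Only in 330838e's history (behind): {1c18a5f, 2352cac, 330838e, 46d99ac, 4e15d00, 9ddc0ee, c0bb3bd, eb1d943} — 8.

0 ahead, 8 behind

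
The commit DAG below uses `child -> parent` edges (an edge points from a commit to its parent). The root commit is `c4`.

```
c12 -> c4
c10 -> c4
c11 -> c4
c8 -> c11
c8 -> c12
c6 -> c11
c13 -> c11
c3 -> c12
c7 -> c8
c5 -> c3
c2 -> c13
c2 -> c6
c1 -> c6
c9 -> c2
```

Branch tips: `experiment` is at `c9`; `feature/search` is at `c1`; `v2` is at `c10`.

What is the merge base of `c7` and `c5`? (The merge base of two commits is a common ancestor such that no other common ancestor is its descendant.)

c12

Ancestors of c7: {c11, c12, c4, c7, c8}.
Ancestors of c5: {c12, c3, c4, c5}.
Common ancestors: {c12, c4}.
Among these, c12 is not an ancestor of any other common ancestor — it is the merge base.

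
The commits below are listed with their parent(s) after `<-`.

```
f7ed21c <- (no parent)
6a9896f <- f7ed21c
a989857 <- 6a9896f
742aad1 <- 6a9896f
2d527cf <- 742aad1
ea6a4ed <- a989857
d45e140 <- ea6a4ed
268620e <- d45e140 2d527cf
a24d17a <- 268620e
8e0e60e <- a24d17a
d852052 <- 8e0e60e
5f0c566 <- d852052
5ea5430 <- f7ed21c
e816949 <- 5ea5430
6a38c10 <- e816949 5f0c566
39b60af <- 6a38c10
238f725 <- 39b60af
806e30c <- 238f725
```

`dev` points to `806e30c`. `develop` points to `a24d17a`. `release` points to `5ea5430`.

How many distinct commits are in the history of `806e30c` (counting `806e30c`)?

Walking parent pointers from 806e30c: reachable set = {238f725, 268620e, 2d527cf, 39b60af, 5ea5430, 5f0c566, 6a38c10, 6a9896f, 742aad1, 806e30c, 8e0e60e, a24d17a, a989857, d45e140, d852052, e816949, ea6a4ed, f7ed21c}.
That is 18 commits.

18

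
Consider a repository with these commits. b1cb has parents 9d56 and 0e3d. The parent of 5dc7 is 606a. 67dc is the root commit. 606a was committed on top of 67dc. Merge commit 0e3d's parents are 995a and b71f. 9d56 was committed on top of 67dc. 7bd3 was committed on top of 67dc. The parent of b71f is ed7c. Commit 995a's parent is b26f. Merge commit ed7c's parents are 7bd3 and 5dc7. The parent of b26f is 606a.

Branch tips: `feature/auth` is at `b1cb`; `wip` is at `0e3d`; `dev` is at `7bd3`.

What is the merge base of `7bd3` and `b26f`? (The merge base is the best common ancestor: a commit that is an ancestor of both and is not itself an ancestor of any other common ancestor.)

67dc

Ancestors of 7bd3: {67dc, 7bd3}.
Ancestors of b26f: {606a, 67dc, b26f}.
Common ancestors: {67dc}.
The only common ancestor is 67dc, so it is the merge base.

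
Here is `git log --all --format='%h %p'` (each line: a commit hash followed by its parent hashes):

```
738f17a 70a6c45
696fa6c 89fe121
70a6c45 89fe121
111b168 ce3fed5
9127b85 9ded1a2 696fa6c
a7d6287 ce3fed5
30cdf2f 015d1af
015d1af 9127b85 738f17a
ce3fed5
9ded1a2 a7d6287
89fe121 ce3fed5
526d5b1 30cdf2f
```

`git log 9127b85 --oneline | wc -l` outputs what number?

6

Walking parent pointers from 9127b85: reachable set = {696fa6c, 89fe121, 9127b85, 9ded1a2, a7d6287, ce3fed5}.
That is 6 commits.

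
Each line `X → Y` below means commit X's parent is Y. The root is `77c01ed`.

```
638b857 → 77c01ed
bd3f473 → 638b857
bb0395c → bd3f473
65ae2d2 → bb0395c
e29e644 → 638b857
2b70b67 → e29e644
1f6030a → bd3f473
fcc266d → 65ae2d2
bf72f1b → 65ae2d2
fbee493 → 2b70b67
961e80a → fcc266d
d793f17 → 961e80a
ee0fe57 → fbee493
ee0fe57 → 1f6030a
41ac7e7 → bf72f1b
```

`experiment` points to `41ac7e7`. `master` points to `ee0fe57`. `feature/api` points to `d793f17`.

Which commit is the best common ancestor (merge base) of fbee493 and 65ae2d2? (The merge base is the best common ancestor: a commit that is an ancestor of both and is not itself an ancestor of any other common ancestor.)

Ancestors of fbee493: {2b70b67, 638b857, 77c01ed, e29e644, fbee493}.
Ancestors of 65ae2d2: {638b857, 65ae2d2, 77c01ed, bb0395c, bd3f473}.
Common ancestors: {638b857, 77c01ed}.
Among these, 638b857 is not an ancestor of any other common ancestor — it is the merge base.

638b857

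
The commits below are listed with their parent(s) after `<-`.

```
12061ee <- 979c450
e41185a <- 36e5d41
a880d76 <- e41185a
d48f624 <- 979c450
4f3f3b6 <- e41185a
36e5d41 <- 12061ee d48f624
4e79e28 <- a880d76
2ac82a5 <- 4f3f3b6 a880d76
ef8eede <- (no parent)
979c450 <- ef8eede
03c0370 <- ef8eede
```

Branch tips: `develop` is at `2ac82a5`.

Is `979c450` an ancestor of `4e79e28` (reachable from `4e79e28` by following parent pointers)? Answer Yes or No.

Yes

Ancestors of 4e79e28 (commits reachable by following parents): {12061ee, 36e5d41, 4e79e28, 979c450, a880d76, d48f624, e41185a, ef8eede}.
979c450 is in that set, so it is an ancestor of 4e79e28.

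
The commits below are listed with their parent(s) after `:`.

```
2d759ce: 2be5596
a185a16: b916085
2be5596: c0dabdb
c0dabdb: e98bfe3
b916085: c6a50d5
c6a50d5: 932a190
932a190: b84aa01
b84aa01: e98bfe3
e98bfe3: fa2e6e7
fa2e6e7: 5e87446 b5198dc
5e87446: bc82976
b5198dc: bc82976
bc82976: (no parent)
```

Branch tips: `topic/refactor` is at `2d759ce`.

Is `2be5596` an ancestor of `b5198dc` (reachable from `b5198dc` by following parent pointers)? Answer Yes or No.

No

Ancestors of b5198dc: {b5198dc, bc82976}.
2be5596 is not in that set, so it is not an ancestor of b5198dc.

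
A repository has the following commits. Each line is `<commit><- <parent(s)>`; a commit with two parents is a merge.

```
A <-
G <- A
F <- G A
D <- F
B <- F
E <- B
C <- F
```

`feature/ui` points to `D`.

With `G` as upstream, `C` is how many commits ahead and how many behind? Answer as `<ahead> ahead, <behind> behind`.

Reachable from C: {A, C, F, G}.
Reachable from G: {A, G}.
Only in C's history (ahead): {C, F} — 2.
Only in G's history (behind): {} — 0.

2 ahead, 0 behind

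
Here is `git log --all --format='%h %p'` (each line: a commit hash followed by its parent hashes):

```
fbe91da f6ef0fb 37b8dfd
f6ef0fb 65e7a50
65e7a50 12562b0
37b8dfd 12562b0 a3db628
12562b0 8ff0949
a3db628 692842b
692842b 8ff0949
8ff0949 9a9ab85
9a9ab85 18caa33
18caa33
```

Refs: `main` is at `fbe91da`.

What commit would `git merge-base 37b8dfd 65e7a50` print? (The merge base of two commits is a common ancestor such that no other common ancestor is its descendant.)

Ancestors of 37b8dfd: {12562b0, 18caa33, 37b8dfd, 692842b, 8ff0949, 9a9ab85, a3db628}.
Ancestors of 65e7a50: {12562b0, 18caa33, 65e7a50, 8ff0949, 9a9ab85}.
Common ancestors: {12562b0, 18caa33, 8ff0949, 9a9ab85}.
Among these, 12562b0 is not an ancestor of any other common ancestor — it is the merge base.

12562b0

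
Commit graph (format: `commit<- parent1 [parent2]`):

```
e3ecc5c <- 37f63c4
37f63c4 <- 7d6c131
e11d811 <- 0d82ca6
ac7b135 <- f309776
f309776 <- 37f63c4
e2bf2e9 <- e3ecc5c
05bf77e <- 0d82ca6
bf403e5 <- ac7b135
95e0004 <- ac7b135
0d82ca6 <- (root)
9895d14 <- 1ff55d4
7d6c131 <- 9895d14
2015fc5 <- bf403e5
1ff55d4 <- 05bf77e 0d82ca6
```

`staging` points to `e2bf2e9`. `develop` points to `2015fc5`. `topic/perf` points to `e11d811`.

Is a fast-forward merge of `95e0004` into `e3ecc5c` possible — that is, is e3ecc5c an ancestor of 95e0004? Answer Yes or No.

No

A fast-forward from e3ecc5c to 95e0004 is possible iff e3ecc5c is an ancestor of 95e0004.
Ancestors of 95e0004: {05bf77e, 0d82ca6, 1ff55d4, 37f63c4, 7d6c131, 95e0004, 9895d14, ac7b135, f309776}.
e3ecc5c is not among them, so fast-forward is not possible.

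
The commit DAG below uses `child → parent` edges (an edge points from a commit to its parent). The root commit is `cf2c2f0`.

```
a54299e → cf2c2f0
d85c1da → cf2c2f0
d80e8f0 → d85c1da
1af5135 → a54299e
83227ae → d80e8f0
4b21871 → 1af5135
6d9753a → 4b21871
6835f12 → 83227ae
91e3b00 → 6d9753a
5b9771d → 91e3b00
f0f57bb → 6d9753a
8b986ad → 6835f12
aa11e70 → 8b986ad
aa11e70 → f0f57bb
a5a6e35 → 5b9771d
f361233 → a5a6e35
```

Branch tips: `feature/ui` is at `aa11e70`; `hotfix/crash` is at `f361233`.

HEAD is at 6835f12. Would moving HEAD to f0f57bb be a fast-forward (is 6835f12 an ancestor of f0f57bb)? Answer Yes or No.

A fast-forward from 6835f12 to f0f57bb is possible iff 6835f12 is an ancestor of f0f57bb.
Ancestors of f0f57bb: {1af5135, 4b21871, 6d9753a, a54299e, cf2c2f0, f0f57bb}.
6835f12 is not among them, so fast-forward is not possible.

No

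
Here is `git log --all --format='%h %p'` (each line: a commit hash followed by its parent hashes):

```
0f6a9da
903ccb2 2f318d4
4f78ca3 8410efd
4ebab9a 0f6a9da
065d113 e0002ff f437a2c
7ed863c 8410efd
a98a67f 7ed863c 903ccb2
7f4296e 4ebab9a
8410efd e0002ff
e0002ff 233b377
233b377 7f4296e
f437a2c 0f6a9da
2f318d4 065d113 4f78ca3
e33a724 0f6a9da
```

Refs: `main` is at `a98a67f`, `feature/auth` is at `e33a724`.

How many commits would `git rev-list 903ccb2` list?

Walking parent pointers from 903ccb2: reachable set = {065d113, 0f6a9da, 233b377, 2f318d4, 4ebab9a, 4f78ca3, 7f4296e, 8410efd, 903ccb2, e0002ff, f437a2c}.
That is 11 commits.

11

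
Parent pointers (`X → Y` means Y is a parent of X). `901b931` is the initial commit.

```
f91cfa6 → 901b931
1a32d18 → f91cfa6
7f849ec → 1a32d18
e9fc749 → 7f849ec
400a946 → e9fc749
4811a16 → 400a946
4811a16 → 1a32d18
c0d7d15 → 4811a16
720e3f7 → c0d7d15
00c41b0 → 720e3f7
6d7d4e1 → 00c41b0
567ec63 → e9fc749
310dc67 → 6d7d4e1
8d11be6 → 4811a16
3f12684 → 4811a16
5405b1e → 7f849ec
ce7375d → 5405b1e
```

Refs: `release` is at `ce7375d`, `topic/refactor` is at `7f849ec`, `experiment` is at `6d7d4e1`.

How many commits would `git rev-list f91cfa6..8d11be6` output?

Reachable from 8d11be6: {1a32d18, 400a946, 4811a16, 7f849ec, 8d11be6, 901b931, e9fc749, f91cfa6}.
Reachable from f91cfa6: {901b931, f91cfa6}.
In 8d11be6's history but not f91cfa6's: {1a32d18, 400a946, 4811a16, 7f849ec, 8d11be6, e9fc749} — 6 commits.

6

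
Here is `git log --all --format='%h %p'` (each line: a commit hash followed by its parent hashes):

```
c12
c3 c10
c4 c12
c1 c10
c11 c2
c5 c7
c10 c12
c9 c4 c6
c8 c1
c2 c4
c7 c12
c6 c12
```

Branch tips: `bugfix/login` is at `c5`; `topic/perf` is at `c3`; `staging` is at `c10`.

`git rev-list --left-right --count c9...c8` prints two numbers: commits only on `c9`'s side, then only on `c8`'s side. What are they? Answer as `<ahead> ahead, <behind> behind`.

Reachable from c9: {c12, c4, c6, c9}.
Reachable from c8: {c1, c10, c12, c8}.
Only in c9's history (ahead): {c4, c6, c9} — 3.
Only in c8's history (behind): {c1, c10, c8} — 3.

3 ahead, 3 behind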